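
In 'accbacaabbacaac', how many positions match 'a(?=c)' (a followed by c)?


Lookahead 'a(?=c)' matches 'a' only when followed by 'c'.
String: 'accbacaabbacaac'
Checking each position where char is 'a':
  pos 0: 'a' -> MATCH (next='c')
  pos 4: 'a' -> MATCH (next='c')
  pos 6: 'a' -> no (next='a')
  pos 7: 'a' -> no (next='b')
  pos 10: 'a' -> MATCH (next='c')
  pos 12: 'a' -> no (next='a')
  pos 13: 'a' -> MATCH (next='c')
Matching positions: [0, 4, 10, 13]
Count: 4

4


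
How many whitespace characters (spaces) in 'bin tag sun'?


\s matches whitespace characters (spaces, tabs, etc.).
Text: 'bin tag sun'
This text has 3 words separated by spaces.
Number of spaces = number of words - 1 = 3 - 1 = 2

2


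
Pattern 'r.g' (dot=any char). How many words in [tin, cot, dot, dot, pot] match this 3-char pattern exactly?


Pattern 'r.g' means: starts with 'r', any single char, ends with 'g'.
Checking each word (must be exactly 3 chars):
  'tin' (len=3): no
  'cot' (len=3): no
  'dot' (len=3): no
  'dot' (len=3): no
  'pot' (len=3): no
Matching words: []
Total: 0

0


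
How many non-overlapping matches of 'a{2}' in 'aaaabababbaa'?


Pattern 'a{2}' matches exactly 2 consecutive a's (greedy, non-overlapping).
String: 'aaaabababbaa'
Scanning for runs of a's:
  Run at pos 0: 'aaaa' (length 4) -> 2 match(es)
  Run at pos 5: 'a' (length 1) -> 0 match(es)
  Run at pos 7: 'a' (length 1) -> 0 match(es)
  Run at pos 10: 'aa' (length 2) -> 1 match(es)
Matches found: ['aa', 'aa', 'aa']
Total: 3

3


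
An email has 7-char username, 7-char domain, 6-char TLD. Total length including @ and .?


An email address has format: username@domain.tld
Username length: 7
'@' character: 1
Domain length: 7
'.' character: 1
TLD length: 6
Total = 7 + 1 + 7 + 1 + 6 = 22

22


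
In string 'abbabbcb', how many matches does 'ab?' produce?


Pattern 'ab?' matches 'a' optionally followed by 'b'.
String: 'abbabbcb'
Scanning left to right for 'a' then checking next char:
  Match 1: 'ab' (a followed by b)
  Match 2: 'ab' (a followed by b)
Total matches: 2

2


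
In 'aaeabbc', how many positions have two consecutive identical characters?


Looking for consecutive identical characters in 'aaeabbc':
  pos 0-1: 'a' vs 'a' -> MATCH ('aa')
  pos 1-2: 'a' vs 'e' -> different
  pos 2-3: 'e' vs 'a' -> different
  pos 3-4: 'a' vs 'b' -> different
  pos 4-5: 'b' vs 'b' -> MATCH ('bb')
  pos 5-6: 'b' vs 'c' -> different
Consecutive identical pairs: ['aa', 'bb']
Count: 2

2


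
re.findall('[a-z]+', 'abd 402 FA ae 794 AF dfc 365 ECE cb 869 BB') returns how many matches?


Pattern '[a-z]+' finds one or more lowercase letters.
Text: 'abd 402 FA ae 794 AF dfc 365 ECE cb 869 BB'
Scanning for matches:
  Match 1: 'abd'
  Match 2: 'ae'
  Match 3: 'dfc'
  Match 4: 'cb'
Total matches: 4

4


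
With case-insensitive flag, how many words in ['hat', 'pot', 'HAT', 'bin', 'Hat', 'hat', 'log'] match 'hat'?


Case-insensitive matching: compare each word's lowercase form to 'hat'.
  'hat' -> lower='hat' -> MATCH
  'pot' -> lower='pot' -> no
  'HAT' -> lower='hat' -> MATCH
  'bin' -> lower='bin' -> no
  'Hat' -> lower='hat' -> MATCH
  'hat' -> lower='hat' -> MATCH
  'log' -> lower='log' -> no
Matches: ['hat', 'HAT', 'Hat', 'hat']
Count: 4

4


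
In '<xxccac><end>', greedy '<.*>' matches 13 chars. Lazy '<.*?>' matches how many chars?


Greedy '<.*>' tries to match as MUCH as possible.
Lazy '<.*?>' tries to match as LITTLE as possible.

String: '<xxccac><end>'
Greedy '<.*>' starts at first '<' and extends to the LAST '>': '<xxccac><end>' (13 chars)
Lazy '<.*?>' starts at first '<' and stops at the FIRST '>': '<xxccac>' (8 chars)

8


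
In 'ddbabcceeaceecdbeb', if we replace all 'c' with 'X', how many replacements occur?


re.sub('c', 'X', text) replaces every occurrence of 'c' with 'X'.
Text: 'ddbabcceeaceecdbeb'
Scanning for 'c':
  pos 5: 'c' -> replacement #1
  pos 6: 'c' -> replacement #2
  pos 10: 'c' -> replacement #3
  pos 13: 'c' -> replacement #4
Total replacements: 4

4


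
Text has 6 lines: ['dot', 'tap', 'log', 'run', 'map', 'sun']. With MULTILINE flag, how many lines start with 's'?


With MULTILINE flag, ^ matches the start of each line.
Lines: ['dot', 'tap', 'log', 'run', 'map', 'sun']
Checking which lines start with 's':
  Line 1: 'dot' -> no
  Line 2: 'tap' -> no
  Line 3: 'log' -> no
  Line 4: 'run' -> no
  Line 5: 'map' -> no
  Line 6: 'sun' -> MATCH
Matching lines: ['sun']
Count: 1

1


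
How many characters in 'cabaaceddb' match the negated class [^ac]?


Negated class [^ac] matches any char NOT in {a, c}
Scanning 'cabaaceddb':
  pos 0: 'c' -> no (excluded)
  pos 1: 'a' -> no (excluded)
  pos 2: 'b' -> MATCH
  pos 3: 'a' -> no (excluded)
  pos 4: 'a' -> no (excluded)
  pos 5: 'c' -> no (excluded)
  pos 6: 'e' -> MATCH
  pos 7: 'd' -> MATCH
  pos 8: 'd' -> MATCH
  pos 9: 'b' -> MATCH
Total matches: 5

5


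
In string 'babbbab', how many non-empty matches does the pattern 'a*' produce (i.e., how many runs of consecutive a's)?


Pattern 'a*' matches zero or more a's. We want non-empty runs of consecutive a's.
String: 'babbbab'
Walking through the string to find runs of a's:
  Run 1: positions 1-1 -> 'a'
  Run 2: positions 5-5 -> 'a'
Non-empty runs found: ['a', 'a']
Count: 2

2


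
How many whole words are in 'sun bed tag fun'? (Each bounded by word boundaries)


Word boundaries (\b) mark the start/end of each word.
Text: 'sun bed tag fun'
Splitting by whitespace:
  Word 1: 'sun'
  Word 2: 'bed'
  Word 3: 'tag'
  Word 4: 'fun'
Total whole words: 4

4


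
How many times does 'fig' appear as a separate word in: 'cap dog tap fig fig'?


Scanning each word for exact match 'fig':
  Word 1: 'cap' -> no
  Word 2: 'dog' -> no
  Word 3: 'tap' -> no
  Word 4: 'fig' -> MATCH
  Word 5: 'fig' -> MATCH
Total matches: 2

2


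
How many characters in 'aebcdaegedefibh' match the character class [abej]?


Character class [abej] matches any of: {a, b, e, j}
Scanning string 'aebcdaegedefibh' character by character:
  pos 0: 'a' -> MATCH
  pos 1: 'e' -> MATCH
  pos 2: 'b' -> MATCH
  pos 3: 'c' -> no
  pos 4: 'd' -> no
  pos 5: 'a' -> MATCH
  pos 6: 'e' -> MATCH
  pos 7: 'g' -> no
  pos 8: 'e' -> MATCH
  pos 9: 'd' -> no
  pos 10: 'e' -> MATCH
  pos 11: 'f' -> no
  pos 12: 'i' -> no
  pos 13: 'b' -> MATCH
  pos 14: 'h' -> no
Total matches: 8

8


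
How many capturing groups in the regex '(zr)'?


To count capturing groups, count each '(' that starts a group.
Pattern: '(zr)'
Walking through the pattern:
  Position 0: '(' -> group #1
Total capturing groups: 1

1


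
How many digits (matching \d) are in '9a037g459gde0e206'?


\d matches any digit 0-9.
Scanning '9a037g459gde0e206':
  pos 0: '9' -> DIGIT
  pos 2: '0' -> DIGIT
  pos 3: '3' -> DIGIT
  pos 4: '7' -> DIGIT
  pos 6: '4' -> DIGIT
  pos 7: '5' -> DIGIT
  pos 8: '9' -> DIGIT
  pos 12: '0' -> DIGIT
  pos 14: '2' -> DIGIT
  pos 15: '0' -> DIGIT
  pos 16: '6' -> DIGIT
Digits found: ['9', '0', '3', '7', '4', '5', '9', '0', '2', '0', '6']
Total: 11

11


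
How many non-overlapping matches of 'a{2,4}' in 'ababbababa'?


Pattern 'a{2,4}' matches between 2 and 4 consecutive a's (greedy).
String: 'ababbababa'
Finding runs of a's and applying greedy matching:
  Run at pos 0: 'a' (length 1)
  Run at pos 2: 'a' (length 1)
  Run at pos 5: 'a' (length 1)
  Run at pos 7: 'a' (length 1)
  Run at pos 9: 'a' (length 1)
Matches: []
Count: 0

0


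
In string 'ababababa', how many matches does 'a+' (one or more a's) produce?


Pattern 'a+' matches one or more consecutive a's.
String: 'ababababa'
Scanning for runs of a:
  Match 1: 'a' (length 1)
  Match 2: 'a' (length 1)
  Match 3: 'a' (length 1)
  Match 4: 'a' (length 1)
  Match 5: 'a' (length 1)
Total matches: 5

5


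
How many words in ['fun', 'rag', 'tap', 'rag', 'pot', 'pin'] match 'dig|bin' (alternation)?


Alternation 'dig|bin' matches either 'dig' or 'bin'.
Checking each word:
  'fun' -> no
  'rag' -> no
  'tap' -> no
  'rag' -> no
  'pot' -> no
  'pin' -> no
Matches: []
Count: 0

0


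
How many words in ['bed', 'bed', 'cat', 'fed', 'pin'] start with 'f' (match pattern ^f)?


Pattern ^f anchors to start of word. Check which words begin with 'f':
  'bed' -> no
  'bed' -> no
  'cat' -> no
  'fed' -> MATCH (starts with 'f')
  'pin' -> no
Matching words: ['fed']
Count: 1

1


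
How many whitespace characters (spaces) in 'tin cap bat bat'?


\s matches whitespace characters (spaces, tabs, etc.).
Text: 'tin cap bat bat'
This text has 4 words separated by spaces.
Number of spaces = number of words - 1 = 4 - 1 = 3

3


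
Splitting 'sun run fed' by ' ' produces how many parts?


Splitting by ' ' breaks the string at each occurrence of the separator.
Text: 'sun run fed'
Parts after split:
  Part 1: 'sun'
  Part 2: 'run'
  Part 3: 'fed'
Total parts: 3

3


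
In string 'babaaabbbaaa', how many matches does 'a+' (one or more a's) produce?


Pattern 'a+' matches one or more consecutive a's.
String: 'babaaabbbaaa'
Scanning for runs of a:
  Match 1: 'a' (length 1)
  Match 2: 'aaa' (length 3)
  Match 3: 'aaa' (length 3)
Total matches: 3

3


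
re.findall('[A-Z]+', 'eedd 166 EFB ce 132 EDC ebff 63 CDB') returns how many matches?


Pattern '[A-Z]+' finds one or more uppercase letters.
Text: 'eedd 166 EFB ce 132 EDC ebff 63 CDB'
Scanning for matches:
  Match 1: 'EFB'
  Match 2: 'EDC'
  Match 3: 'CDB'
Total matches: 3

3


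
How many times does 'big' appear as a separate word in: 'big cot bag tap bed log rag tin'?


Scanning each word for exact match 'big':
  Word 1: 'big' -> MATCH
  Word 2: 'cot' -> no
  Word 3: 'bag' -> no
  Word 4: 'tap' -> no
  Word 5: 'bed' -> no
  Word 6: 'log' -> no
  Word 7: 'rag' -> no
  Word 8: 'tin' -> no
Total matches: 1

1


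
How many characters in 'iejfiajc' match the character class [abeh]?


Character class [abeh] matches any of: {a, b, e, h}
Scanning string 'iejfiajc' character by character:
  pos 0: 'i' -> no
  pos 1: 'e' -> MATCH
  pos 2: 'j' -> no
  pos 3: 'f' -> no
  pos 4: 'i' -> no
  pos 5: 'a' -> MATCH
  pos 6: 'j' -> no
  pos 7: 'c' -> no
Total matches: 2

2


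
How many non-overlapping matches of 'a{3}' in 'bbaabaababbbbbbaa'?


Pattern 'a{3}' matches exactly 3 consecutive a's (greedy, non-overlapping).
String: 'bbaabaababbbbbbaa'
Scanning for runs of a's:
  Run at pos 2: 'aa' (length 2) -> 0 match(es)
  Run at pos 5: 'aa' (length 2) -> 0 match(es)
  Run at pos 8: 'a' (length 1) -> 0 match(es)
  Run at pos 15: 'aa' (length 2) -> 0 match(es)
Matches found: []
Total: 0

0


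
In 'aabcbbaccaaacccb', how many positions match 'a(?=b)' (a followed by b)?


Lookahead 'a(?=b)' matches 'a' only when followed by 'b'.
String: 'aabcbbaccaaacccb'
Checking each position where char is 'a':
  pos 0: 'a' -> no (next='a')
  pos 1: 'a' -> MATCH (next='b')
  pos 6: 'a' -> no (next='c')
  pos 9: 'a' -> no (next='a')
  pos 10: 'a' -> no (next='a')
  pos 11: 'a' -> no (next='c')
Matching positions: [1]
Count: 1

1


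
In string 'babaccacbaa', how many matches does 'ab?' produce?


Pattern 'ab?' matches 'a' optionally followed by 'b'.
String: 'babaccacbaa'
Scanning left to right for 'a' then checking next char:
  Match 1: 'ab' (a followed by b)
  Match 2: 'a' (a not followed by b)
  Match 3: 'a' (a not followed by b)
  Match 4: 'a' (a not followed by b)
  Match 5: 'a' (a not followed by b)
Total matches: 5

5


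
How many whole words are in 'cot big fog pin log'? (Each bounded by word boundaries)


Word boundaries (\b) mark the start/end of each word.
Text: 'cot big fog pin log'
Splitting by whitespace:
  Word 1: 'cot'
  Word 2: 'big'
  Word 3: 'fog'
  Word 4: 'pin'
  Word 5: 'log'
Total whole words: 5

5


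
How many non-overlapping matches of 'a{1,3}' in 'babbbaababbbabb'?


Pattern 'a{1,3}' matches between 1 and 3 consecutive a's (greedy).
String: 'babbbaababbbabb'
Finding runs of a's and applying greedy matching:
  Run at pos 1: 'a' (length 1)
  Run at pos 5: 'aa' (length 2)
  Run at pos 8: 'a' (length 1)
  Run at pos 12: 'a' (length 1)
Matches: ['a', 'aa', 'a', 'a']
Count: 4

4


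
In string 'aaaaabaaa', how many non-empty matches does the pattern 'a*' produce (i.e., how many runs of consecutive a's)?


Pattern 'a*' matches zero or more a's. We want non-empty runs of consecutive a's.
String: 'aaaaabaaa'
Walking through the string to find runs of a's:
  Run 1: positions 0-4 -> 'aaaaa'
  Run 2: positions 6-8 -> 'aaa'
Non-empty runs found: ['aaaaa', 'aaa']
Count: 2

2


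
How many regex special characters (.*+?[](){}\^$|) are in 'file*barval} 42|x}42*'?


Regex special characters are: . * + ? [ ] ( ) { } \ ^ $ |
Scanning 'file*barval} 42|x}42*':
  pos 4: '*' -> SPECIAL
  pos 11: '}' -> SPECIAL
  pos 15: '|' -> SPECIAL
  pos 17: '}' -> SPECIAL
  pos 20: '*' -> SPECIAL
Special chars found: ['*', '}', '|', '}', '*']
Total: 5

5


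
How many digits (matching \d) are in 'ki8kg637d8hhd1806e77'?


\d matches any digit 0-9.
Scanning 'ki8kg637d8hhd1806e77':
  pos 2: '8' -> DIGIT
  pos 5: '6' -> DIGIT
  pos 6: '3' -> DIGIT
  pos 7: '7' -> DIGIT
  pos 9: '8' -> DIGIT
  pos 13: '1' -> DIGIT
  pos 14: '8' -> DIGIT
  pos 15: '0' -> DIGIT
  pos 16: '6' -> DIGIT
  pos 18: '7' -> DIGIT
  pos 19: '7' -> DIGIT
Digits found: ['8', '6', '3', '7', '8', '1', '8', '0', '6', '7', '7']
Total: 11

11


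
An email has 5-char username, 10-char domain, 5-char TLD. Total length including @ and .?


An email address has format: username@domain.tld
Username length: 5
'@' character: 1
Domain length: 10
'.' character: 1
TLD length: 5
Total = 5 + 1 + 10 + 1 + 5 = 22

22


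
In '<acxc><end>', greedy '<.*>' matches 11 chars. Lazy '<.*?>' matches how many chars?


Greedy '<.*>' tries to match as MUCH as possible.
Lazy '<.*?>' tries to match as LITTLE as possible.

String: '<acxc><end>'
Greedy '<.*>' starts at first '<' and extends to the LAST '>': '<acxc><end>' (11 chars)
Lazy '<.*?>' starts at first '<' and stops at the FIRST '>': '<acxc>' (6 chars)

6


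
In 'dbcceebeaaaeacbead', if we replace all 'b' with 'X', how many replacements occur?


re.sub('b', 'X', text) replaces every occurrence of 'b' with 'X'.
Text: 'dbcceebeaaaeacbead'
Scanning for 'b':
  pos 1: 'b' -> replacement #1
  pos 6: 'b' -> replacement #2
  pos 14: 'b' -> replacement #3
Total replacements: 3

3


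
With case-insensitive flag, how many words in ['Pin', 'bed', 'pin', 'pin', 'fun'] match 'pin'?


Case-insensitive matching: compare each word's lowercase form to 'pin'.
  'Pin' -> lower='pin' -> MATCH
  'bed' -> lower='bed' -> no
  'pin' -> lower='pin' -> MATCH
  'pin' -> lower='pin' -> MATCH
  'fun' -> lower='fun' -> no
Matches: ['Pin', 'pin', 'pin']
Count: 3

3


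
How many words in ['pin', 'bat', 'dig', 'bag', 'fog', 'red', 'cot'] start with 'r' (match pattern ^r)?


Pattern ^r anchors to start of word. Check which words begin with 'r':
  'pin' -> no
  'bat' -> no
  'dig' -> no
  'bag' -> no
  'fog' -> no
  'red' -> MATCH (starts with 'r')
  'cot' -> no
Matching words: ['red']
Count: 1

1


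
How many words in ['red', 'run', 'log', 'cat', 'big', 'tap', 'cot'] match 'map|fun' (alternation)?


Alternation 'map|fun' matches either 'map' or 'fun'.
Checking each word:
  'red' -> no
  'run' -> no
  'log' -> no
  'cat' -> no
  'big' -> no
  'tap' -> no
  'cot' -> no
Matches: []
Count: 0

0


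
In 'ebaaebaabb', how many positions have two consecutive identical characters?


Looking for consecutive identical characters in 'ebaaebaabb':
  pos 0-1: 'e' vs 'b' -> different
  pos 1-2: 'b' vs 'a' -> different
  pos 2-3: 'a' vs 'a' -> MATCH ('aa')
  pos 3-4: 'a' vs 'e' -> different
  pos 4-5: 'e' vs 'b' -> different
  pos 5-6: 'b' vs 'a' -> different
  pos 6-7: 'a' vs 'a' -> MATCH ('aa')
  pos 7-8: 'a' vs 'b' -> different
  pos 8-9: 'b' vs 'b' -> MATCH ('bb')
Consecutive identical pairs: ['aa', 'aa', 'bb']
Count: 3

3


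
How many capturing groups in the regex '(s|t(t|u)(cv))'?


To count capturing groups, count each '(' that starts a group.
Pattern: '(s|t(t|u)(cv))'
Walking through the pattern:
  Position 0: '(' -> group #1
  Position 4: '(' -> group #2
  Position 9: '(' -> group #3
Total capturing groups: 3

3


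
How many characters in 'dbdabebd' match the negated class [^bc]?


Negated class [^bc] matches any char NOT in {b, c}
Scanning 'dbdabebd':
  pos 0: 'd' -> MATCH
  pos 1: 'b' -> no (excluded)
  pos 2: 'd' -> MATCH
  pos 3: 'a' -> MATCH
  pos 4: 'b' -> no (excluded)
  pos 5: 'e' -> MATCH
  pos 6: 'b' -> no (excluded)
  pos 7: 'd' -> MATCH
Total matches: 5

5


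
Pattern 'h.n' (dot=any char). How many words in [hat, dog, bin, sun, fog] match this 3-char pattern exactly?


Pattern 'h.n' means: starts with 'h', any single char, ends with 'n'.
Checking each word (must be exactly 3 chars):
  'hat' (len=3): no
  'dog' (len=3): no
  'bin' (len=3): no
  'sun' (len=3): no
  'fog' (len=3): no
Matching words: []
Total: 0

0


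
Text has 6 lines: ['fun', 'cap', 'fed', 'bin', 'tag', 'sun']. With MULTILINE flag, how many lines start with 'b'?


With MULTILINE flag, ^ matches the start of each line.
Lines: ['fun', 'cap', 'fed', 'bin', 'tag', 'sun']
Checking which lines start with 'b':
  Line 1: 'fun' -> no
  Line 2: 'cap' -> no
  Line 3: 'fed' -> no
  Line 4: 'bin' -> MATCH
  Line 5: 'tag' -> no
  Line 6: 'sun' -> no
Matching lines: ['bin']
Count: 1

1


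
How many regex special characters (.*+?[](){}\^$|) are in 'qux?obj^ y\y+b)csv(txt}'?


Regex special characters are: . * + ? [ ] ( ) { } \ ^ $ |
Scanning 'qux?obj^ y\y+b)csv(txt}':
  pos 3: '?' -> SPECIAL
  pos 7: '^' -> SPECIAL
  pos 10: '\' -> SPECIAL
  pos 12: '+' -> SPECIAL
  pos 14: ')' -> SPECIAL
  pos 18: '(' -> SPECIAL
  pos 22: '}' -> SPECIAL
Special chars found: ['?', '^', '\\', '+', ')', '(', '}']
Total: 7

7


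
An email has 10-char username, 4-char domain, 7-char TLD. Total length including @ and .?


An email address has format: username@domain.tld
Username length: 10
'@' character: 1
Domain length: 4
'.' character: 1
TLD length: 7
Total = 10 + 1 + 4 + 1 + 7 = 23

23


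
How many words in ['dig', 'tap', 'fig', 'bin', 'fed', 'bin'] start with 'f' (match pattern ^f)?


Pattern ^f anchors to start of word. Check which words begin with 'f':
  'dig' -> no
  'tap' -> no
  'fig' -> MATCH (starts with 'f')
  'bin' -> no
  'fed' -> MATCH (starts with 'f')
  'bin' -> no
Matching words: ['fig', 'fed']
Count: 2

2


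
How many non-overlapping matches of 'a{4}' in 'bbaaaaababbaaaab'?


Pattern 'a{4}' matches exactly 4 consecutive a's (greedy, non-overlapping).
String: 'bbaaaaababbaaaab'
Scanning for runs of a's:
  Run at pos 2: 'aaaaa' (length 5) -> 1 match(es)
  Run at pos 8: 'a' (length 1) -> 0 match(es)
  Run at pos 11: 'aaaa' (length 4) -> 1 match(es)
Matches found: ['aaaa', 'aaaa']
Total: 2

2


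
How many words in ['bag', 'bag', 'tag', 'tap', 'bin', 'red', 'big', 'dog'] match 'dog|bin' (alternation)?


Alternation 'dog|bin' matches either 'dog' or 'bin'.
Checking each word:
  'bag' -> no
  'bag' -> no
  'tag' -> no
  'tap' -> no
  'bin' -> MATCH
  'red' -> no
  'big' -> no
  'dog' -> MATCH
Matches: ['bin', 'dog']
Count: 2

2


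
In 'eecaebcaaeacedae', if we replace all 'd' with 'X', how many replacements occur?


re.sub('d', 'X', text) replaces every occurrence of 'd' with 'X'.
Text: 'eecaebcaaeacedae'
Scanning for 'd':
  pos 13: 'd' -> replacement #1
Total replacements: 1

1


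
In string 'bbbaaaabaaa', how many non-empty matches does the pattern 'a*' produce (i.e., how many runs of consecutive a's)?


Pattern 'a*' matches zero or more a's. We want non-empty runs of consecutive a's.
String: 'bbbaaaabaaa'
Walking through the string to find runs of a's:
  Run 1: positions 3-6 -> 'aaaa'
  Run 2: positions 8-10 -> 'aaa'
Non-empty runs found: ['aaaa', 'aaa']
Count: 2

2


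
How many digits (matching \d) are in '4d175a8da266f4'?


\d matches any digit 0-9.
Scanning '4d175a8da266f4':
  pos 0: '4' -> DIGIT
  pos 2: '1' -> DIGIT
  pos 3: '7' -> DIGIT
  pos 4: '5' -> DIGIT
  pos 6: '8' -> DIGIT
  pos 9: '2' -> DIGIT
  pos 10: '6' -> DIGIT
  pos 11: '6' -> DIGIT
  pos 13: '4' -> DIGIT
Digits found: ['4', '1', '7', '5', '8', '2', '6', '6', '4']
Total: 9

9


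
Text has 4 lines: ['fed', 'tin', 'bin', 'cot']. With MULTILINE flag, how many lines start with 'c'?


With MULTILINE flag, ^ matches the start of each line.
Lines: ['fed', 'tin', 'bin', 'cot']
Checking which lines start with 'c':
  Line 1: 'fed' -> no
  Line 2: 'tin' -> no
  Line 3: 'bin' -> no
  Line 4: 'cot' -> MATCH
Matching lines: ['cot']
Count: 1

1


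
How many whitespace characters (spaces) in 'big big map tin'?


\s matches whitespace characters (spaces, tabs, etc.).
Text: 'big big map tin'
This text has 4 words separated by spaces.
Number of spaces = number of words - 1 = 4 - 1 = 3

3


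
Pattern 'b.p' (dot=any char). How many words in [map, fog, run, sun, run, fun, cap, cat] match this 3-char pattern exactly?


Pattern 'b.p' means: starts with 'b', any single char, ends with 'p'.
Checking each word (must be exactly 3 chars):
  'map' (len=3): no
  'fog' (len=3): no
  'run' (len=3): no
  'sun' (len=3): no
  'run' (len=3): no
  'fun' (len=3): no
  'cap' (len=3): no
  'cat' (len=3): no
Matching words: []
Total: 0

0


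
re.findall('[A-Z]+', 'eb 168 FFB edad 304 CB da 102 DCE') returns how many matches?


Pattern '[A-Z]+' finds one or more uppercase letters.
Text: 'eb 168 FFB edad 304 CB da 102 DCE'
Scanning for matches:
  Match 1: 'FFB'
  Match 2: 'CB'
  Match 3: 'DCE'
Total matches: 3

3


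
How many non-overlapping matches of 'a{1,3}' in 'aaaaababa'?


Pattern 'a{1,3}' matches between 1 and 3 consecutive a's (greedy).
String: 'aaaaababa'
Finding runs of a's and applying greedy matching:
  Run at pos 0: 'aaaaa' (length 5)
  Run at pos 6: 'a' (length 1)
  Run at pos 8: 'a' (length 1)
Matches: ['aaa', 'aa', 'a', 'a']
Count: 4

4


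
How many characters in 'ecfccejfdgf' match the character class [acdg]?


Character class [acdg] matches any of: {a, c, d, g}
Scanning string 'ecfccejfdgf' character by character:
  pos 0: 'e' -> no
  pos 1: 'c' -> MATCH
  pos 2: 'f' -> no
  pos 3: 'c' -> MATCH
  pos 4: 'c' -> MATCH
  pos 5: 'e' -> no
  pos 6: 'j' -> no
  pos 7: 'f' -> no
  pos 8: 'd' -> MATCH
  pos 9: 'g' -> MATCH
  pos 10: 'f' -> no
Total matches: 5

5


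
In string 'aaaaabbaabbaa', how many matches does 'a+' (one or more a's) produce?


Pattern 'a+' matches one or more consecutive a's.
String: 'aaaaabbaabbaa'
Scanning for runs of a:
  Match 1: 'aaaaa' (length 5)
  Match 2: 'aa' (length 2)
  Match 3: 'aa' (length 2)
Total matches: 3

3


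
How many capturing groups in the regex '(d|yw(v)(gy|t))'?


To count capturing groups, count each '(' that starts a group.
Pattern: '(d|yw(v)(gy|t))'
Walking through the pattern:
  Position 0: '(' -> group #1
  Position 5: '(' -> group #2
  Position 8: '(' -> group #3
Total capturing groups: 3

3


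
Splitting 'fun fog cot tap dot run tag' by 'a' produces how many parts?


Splitting by 'a' breaks the string at each occurrence of the separator.
Text: 'fun fog cot tap dot run tag'
Parts after split:
  Part 1: 'fun fog cot t'
  Part 2: 'p dot run t'
  Part 3: 'g'
Total parts: 3

3


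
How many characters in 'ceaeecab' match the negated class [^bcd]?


Negated class [^bcd] matches any char NOT in {b, c, d}
Scanning 'ceaeecab':
  pos 0: 'c' -> no (excluded)
  pos 1: 'e' -> MATCH
  pos 2: 'a' -> MATCH
  pos 3: 'e' -> MATCH
  pos 4: 'e' -> MATCH
  pos 5: 'c' -> no (excluded)
  pos 6: 'a' -> MATCH
  pos 7: 'b' -> no (excluded)
Total matches: 5

5


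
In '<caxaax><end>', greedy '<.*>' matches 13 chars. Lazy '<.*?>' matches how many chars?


Greedy '<.*>' tries to match as MUCH as possible.
Lazy '<.*?>' tries to match as LITTLE as possible.

String: '<caxaax><end>'
Greedy '<.*>' starts at first '<' and extends to the LAST '>': '<caxaax><end>' (13 chars)
Lazy '<.*?>' starts at first '<' and stops at the FIRST '>': '<caxaax>' (8 chars)

8


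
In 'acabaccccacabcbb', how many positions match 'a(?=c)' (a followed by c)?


Lookahead 'a(?=c)' matches 'a' only when followed by 'c'.
String: 'acabaccccacabcbb'
Checking each position where char is 'a':
  pos 0: 'a' -> MATCH (next='c')
  pos 2: 'a' -> no (next='b')
  pos 4: 'a' -> MATCH (next='c')
  pos 9: 'a' -> MATCH (next='c')
  pos 11: 'a' -> no (next='b')
Matching positions: [0, 4, 9]
Count: 3

3


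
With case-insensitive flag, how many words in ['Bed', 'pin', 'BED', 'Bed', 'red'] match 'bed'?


Case-insensitive matching: compare each word's lowercase form to 'bed'.
  'Bed' -> lower='bed' -> MATCH
  'pin' -> lower='pin' -> no
  'BED' -> lower='bed' -> MATCH
  'Bed' -> lower='bed' -> MATCH
  'red' -> lower='red' -> no
Matches: ['Bed', 'BED', 'Bed']
Count: 3

3


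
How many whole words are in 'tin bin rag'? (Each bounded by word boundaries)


Word boundaries (\b) mark the start/end of each word.
Text: 'tin bin rag'
Splitting by whitespace:
  Word 1: 'tin'
  Word 2: 'bin'
  Word 3: 'rag'
Total whole words: 3

3


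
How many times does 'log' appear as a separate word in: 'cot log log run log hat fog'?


Scanning each word for exact match 'log':
  Word 1: 'cot' -> no
  Word 2: 'log' -> MATCH
  Word 3: 'log' -> MATCH
  Word 4: 'run' -> no
  Word 5: 'log' -> MATCH
  Word 6: 'hat' -> no
  Word 7: 'fog' -> no
Total matches: 3

3


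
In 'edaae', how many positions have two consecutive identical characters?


Looking for consecutive identical characters in 'edaae':
  pos 0-1: 'e' vs 'd' -> different
  pos 1-2: 'd' vs 'a' -> different
  pos 2-3: 'a' vs 'a' -> MATCH ('aa')
  pos 3-4: 'a' vs 'e' -> different
Consecutive identical pairs: ['aa']
Count: 1

1


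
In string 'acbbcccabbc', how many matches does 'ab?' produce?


Pattern 'ab?' matches 'a' optionally followed by 'b'.
String: 'acbbcccabbc'
Scanning left to right for 'a' then checking next char:
  Match 1: 'a' (a not followed by b)
  Match 2: 'ab' (a followed by b)
Total matches: 2

2


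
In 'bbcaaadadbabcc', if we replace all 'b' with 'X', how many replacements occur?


re.sub('b', 'X', text) replaces every occurrence of 'b' with 'X'.
Text: 'bbcaaadadbabcc'
Scanning for 'b':
  pos 0: 'b' -> replacement #1
  pos 1: 'b' -> replacement #2
  pos 9: 'b' -> replacement #3
  pos 11: 'b' -> replacement #4
Total replacements: 4

4


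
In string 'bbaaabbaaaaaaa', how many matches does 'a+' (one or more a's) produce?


Pattern 'a+' matches one or more consecutive a's.
String: 'bbaaabbaaaaaaa'
Scanning for runs of a:
  Match 1: 'aaa' (length 3)
  Match 2: 'aaaaaaa' (length 7)
Total matches: 2

2


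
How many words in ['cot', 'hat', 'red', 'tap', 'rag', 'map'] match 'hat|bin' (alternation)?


Alternation 'hat|bin' matches either 'hat' or 'bin'.
Checking each word:
  'cot' -> no
  'hat' -> MATCH
  'red' -> no
  'tap' -> no
  'rag' -> no
  'map' -> no
Matches: ['hat']
Count: 1

1


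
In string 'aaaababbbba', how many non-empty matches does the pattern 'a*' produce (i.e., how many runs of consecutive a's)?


Pattern 'a*' matches zero or more a's. We want non-empty runs of consecutive a's.
String: 'aaaababbbba'
Walking through the string to find runs of a's:
  Run 1: positions 0-3 -> 'aaaa'
  Run 2: positions 5-5 -> 'a'
  Run 3: positions 10-10 -> 'a'
Non-empty runs found: ['aaaa', 'a', 'a']
Count: 3

3


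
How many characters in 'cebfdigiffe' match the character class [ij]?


Character class [ij] matches any of: {i, j}
Scanning string 'cebfdigiffe' character by character:
  pos 0: 'c' -> no
  pos 1: 'e' -> no
  pos 2: 'b' -> no
  pos 3: 'f' -> no
  pos 4: 'd' -> no
  pos 5: 'i' -> MATCH
  pos 6: 'g' -> no
  pos 7: 'i' -> MATCH
  pos 8: 'f' -> no
  pos 9: 'f' -> no
  pos 10: 'e' -> no
Total matches: 2

2


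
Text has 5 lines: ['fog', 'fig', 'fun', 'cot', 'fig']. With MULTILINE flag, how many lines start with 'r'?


With MULTILINE flag, ^ matches the start of each line.
Lines: ['fog', 'fig', 'fun', 'cot', 'fig']
Checking which lines start with 'r':
  Line 1: 'fog' -> no
  Line 2: 'fig' -> no
  Line 3: 'fun' -> no
  Line 4: 'cot' -> no
  Line 5: 'fig' -> no
Matching lines: []
Count: 0

0


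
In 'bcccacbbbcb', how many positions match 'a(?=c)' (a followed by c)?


Lookahead 'a(?=c)' matches 'a' only when followed by 'c'.
String: 'bcccacbbbcb'
Checking each position where char is 'a':
  pos 4: 'a' -> MATCH (next='c')
Matching positions: [4]
Count: 1

1


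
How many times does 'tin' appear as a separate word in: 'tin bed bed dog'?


Scanning each word for exact match 'tin':
  Word 1: 'tin' -> MATCH
  Word 2: 'bed' -> no
  Word 3: 'bed' -> no
  Word 4: 'dog' -> no
Total matches: 1

1


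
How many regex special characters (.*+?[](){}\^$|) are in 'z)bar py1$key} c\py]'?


Regex special characters are: . * + ? [ ] ( ) { } \ ^ $ |
Scanning 'z)bar py1$key} c\py]':
  pos 1: ')' -> SPECIAL
  pos 9: '$' -> SPECIAL
  pos 13: '}' -> SPECIAL
  pos 16: '\' -> SPECIAL
  pos 19: ']' -> SPECIAL
Special chars found: [')', '$', '}', '\\', ']']
Total: 5

5


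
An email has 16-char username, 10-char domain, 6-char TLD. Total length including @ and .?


An email address has format: username@domain.tld
Username length: 16
'@' character: 1
Domain length: 10
'.' character: 1
TLD length: 6
Total = 16 + 1 + 10 + 1 + 6 = 34

34


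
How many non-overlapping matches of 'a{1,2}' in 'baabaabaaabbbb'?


Pattern 'a{1,2}' matches between 1 and 2 consecutive a's (greedy).
String: 'baabaabaaabbbb'
Finding runs of a's and applying greedy matching:
  Run at pos 1: 'aa' (length 2)
  Run at pos 4: 'aa' (length 2)
  Run at pos 7: 'aaa' (length 3)
Matches: ['aa', 'aa', 'aa', 'a']
Count: 4

4


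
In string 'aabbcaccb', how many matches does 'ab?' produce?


Pattern 'ab?' matches 'a' optionally followed by 'b'.
String: 'aabbcaccb'
Scanning left to right for 'a' then checking next char:
  Match 1: 'a' (a not followed by b)
  Match 2: 'ab' (a followed by b)
  Match 3: 'a' (a not followed by b)
Total matches: 3

3


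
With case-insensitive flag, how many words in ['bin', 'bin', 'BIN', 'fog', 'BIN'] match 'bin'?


Case-insensitive matching: compare each word's lowercase form to 'bin'.
  'bin' -> lower='bin' -> MATCH
  'bin' -> lower='bin' -> MATCH
  'BIN' -> lower='bin' -> MATCH
  'fog' -> lower='fog' -> no
  'BIN' -> lower='bin' -> MATCH
Matches: ['bin', 'bin', 'BIN', 'BIN']
Count: 4

4


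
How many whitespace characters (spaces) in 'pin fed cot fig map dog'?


\s matches whitespace characters (spaces, tabs, etc.).
Text: 'pin fed cot fig map dog'
This text has 6 words separated by spaces.
Number of spaces = number of words - 1 = 6 - 1 = 5

5


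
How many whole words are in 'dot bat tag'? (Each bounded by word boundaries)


Word boundaries (\b) mark the start/end of each word.
Text: 'dot bat tag'
Splitting by whitespace:
  Word 1: 'dot'
  Word 2: 'bat'
  Word 3: 'tag'
Total whole words: 3

3


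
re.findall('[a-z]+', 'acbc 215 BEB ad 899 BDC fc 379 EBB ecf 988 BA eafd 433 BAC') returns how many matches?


Pattern '[a-z]+' finds one or more lowercase letters.
Text: 'acbc 215 BEB ad 899 BDC fc 379 EBB ecf 988 BA eafd 433 BAC'
Scanning for matches:
  Match 1: 'acbc'
  Match 2: 'ad'
  Match 3: 'fc'
  Match 4: 'ecf'
  Match 5: 'eafd'
Total matches: 5

5


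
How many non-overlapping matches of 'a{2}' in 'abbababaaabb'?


Pattern 'a{2}' matches exactly 2 consecutive a's (greedy, non-overlapping).
String: 'abbababaaabb'
Scanning for runs of a's:
  Run at pos 0: 'a' (length 1) -> 0 match(es)
  Run at pos 3: 'a' (length 1) -> 0 match(es)
  Run at pos 5: 'a' (length 1) -> 0 match(es)
  Run at pos 7: 'aaa' (length 3) -> 1 match(es)
Matches found: ['aa']
Total: 1

1


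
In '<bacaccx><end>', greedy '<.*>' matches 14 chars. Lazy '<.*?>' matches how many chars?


Greedy '<.*>' tries to match as MUCH as possible.
Lazy '<.*?>' tries to match as LITTLE as possible.

String: '<bacaccx><end>'
Greedy '<.*>' starts at first '<' and extends to the LAST '>': '<bacaccx><end>' (14 chars)
Lazy '<.*?>' starts at first '<' and stops at the FIRST '>': '<bacaccx>' (9 chars)

9


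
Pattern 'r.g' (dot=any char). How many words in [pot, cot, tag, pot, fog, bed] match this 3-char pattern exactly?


Pattern 'r.g' means: starts with 'r', any single char, ends with 'g'.
Checking each word (must be exactly 3 chars):
  'pot' (len=3): no
  'cot' (len=3): no
  'tag' (len=3): no
  'pot' (len=3): no
  'fog' (len=3): no
  'bed' (len=3): no
Matching words: []
Total: 0

0


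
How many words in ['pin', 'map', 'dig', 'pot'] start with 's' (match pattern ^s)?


Pattern ^s anchors to start of word. Check which words begin with 's':
  'pin' -> no
  'map' -> no
  'dig' -> no
  'pot' -> no
Matching words: []
Count: 0

0


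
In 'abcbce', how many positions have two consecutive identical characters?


Looking for consecutive identical characters in 'abcbce':
  pos 0-1: 'a' vs 'b' -> different
  pos 1-2: 'b' vs 'c' -> different
  pos 2-3: 'c' vs 'b' -> different
  pos 3-4: 'b' vs 'c' -> different
  pos 4-5: 'c' vs 'e' -> different
Consecutive identical pairs: []
Count: 0

0


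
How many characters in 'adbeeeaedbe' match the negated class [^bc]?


Negated class [^bc] matches any char NOT in {b, c}
Scanning 'adbeeeaedbe':
  pos 0: 'a' -> MATCH
  pos 1: 'd' -> MATCH
  pos 2: 'b' -> no (excluded)
  pos 3: 'e' -> MATCH
  pos 4: 'e' -> MATCH
  pos 5: 'e' -> MATCH
  pos 6: 'a' -> MATCH
  pos 7: 'e' -> MATCH
  pos 8: 'd' -> MATCH
  pos 9: 'b' -> no (excluded)
  pos 10: 'e' -> MATCH
Total matches: 9

9


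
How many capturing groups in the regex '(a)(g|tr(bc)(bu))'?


To count capturing groups, count each '(' that starts a group.
Pattern: '(a)(g|tr(bc)(bu))'
Walking through the pattern:
  Position 0: '(' -> group #1
  Position 3: '(' -> group #2
  Position 8: '(' -> group #3
  Position 12: '(' -> group #4
Total capturing groups: 4

4


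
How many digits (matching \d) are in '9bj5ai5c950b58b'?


\d matches any digit 0-9.
Scanning '9bj5ai5c950b58b':
  pos 0: '9' -> DIGIT
  pos 3: '5' -> DIGIT
  pos 6: '5' -> DIGIT
  pos 8: '9' -> DIGIT
  pos 9: '5' -> DIGIT
  pos 10: '0' -> DIGIT
  pos 12: '5' -> DIGIT
  pos 13: '8' -> DIGIT
Digits found: ['9', '5', '5', '9', '5', '0', '5', '8']
Total: 8

8


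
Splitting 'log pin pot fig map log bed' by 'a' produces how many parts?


Splitting by 'a' breaks the string at each occurrence of the separator.
Text: 'log pin pot fig map log bed'
Parts after split:
  Part 1: 'log pin pot fig m'
  Part 2: 'p log bed'
Total parts: 2

2


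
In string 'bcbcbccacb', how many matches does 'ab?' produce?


Pattern 'ab?' matches 'a' optionally followed by 'b'.
String: 'bcbcbccacb'
Scanning left to right for 'a' then checking next char:
  Match 1: 'a' (a not followed by b)
Total matches: 1

1


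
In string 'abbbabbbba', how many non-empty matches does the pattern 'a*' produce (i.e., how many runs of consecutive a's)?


Pattern 'a*' matches zero or more a's. We want non-empty runs of consecutive a's.
String: 'abbbabbbba'
Walking through the string to find runs of a's:
  Run 1: positions 0-0 -> 'a'
  Run 2: positions 4-4 -> 'a'
  Run 3: positions 9-9 -> 'a'
Non-empty runs found: ['a', 'a', 'a']
Count: 3

3


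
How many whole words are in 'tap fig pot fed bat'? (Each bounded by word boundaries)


Word boundaries (\b) mark the start/end of each word.
Text: 'tap fig pot fed bat'
Splitting by whitespace:
  Word 1: 'tap'
  Word 2: 'fig'
  Word 3: 'pot'
  Word 4: 'fed'
  Word 5: 'bat'
Total whole words: 5

5


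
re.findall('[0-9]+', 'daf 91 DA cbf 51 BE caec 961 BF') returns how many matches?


Pattern '[0-9]+' finds one or more digits.
Text: 'daf 91 DA cbf 51 BE caec 961 BF'
Scanning for matches:
  Match 1: '91'
  Match 2: '51'
  Match 3: '961'
Total matches: 3

3


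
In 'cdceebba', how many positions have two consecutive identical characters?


Looking for consecutive identical characters in 'cdceebba':
  pos 0-1: 'c' vs 'd' -> different
  pos 1-2: 'd' vs 'c' -> different
  pos 2-3: 'c' vs 'e' -> different
  pos 3-4: 'e' vs 'e' -> MATCH ('ee')
  pos 4-5: 'e' vs 'b' -> different
  pos 5-6: 'b' vs 'b' -> MATCH ('bb')
  pos 6-7: 'b' vs 'a' -> different
Consecutive identical pairs: ['ee', 'bb']
Count: 2

2


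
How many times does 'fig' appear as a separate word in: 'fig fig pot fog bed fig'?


Scanning each word for exact match 'fig':
  Word 1: 'fig' -> MATCH
  Word 2: 'fig' -> MATCH
  Word 3: 'pot' -> no
  Word 4: 'fog' -> no
  Word 5: 'bed' -> no
  Word 6: 'fig' -> MATCH
Total matches: 3

3


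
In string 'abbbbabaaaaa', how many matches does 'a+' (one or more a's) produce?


Pattern 'a+' matches one or more consecutive a's.
String: 'abbbbabaaaaa'
Scanning for runs of a:
  Match 1: 'a' (length 1)
  Match 2: 'a' (length 1)
  Match 3: 'aaaaa' (length 5)
Total matches: 3

3


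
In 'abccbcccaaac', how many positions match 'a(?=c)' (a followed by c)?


Lookahead 'a(?=c)' matches 'a' only when followed by 'c'.
String: 'abccbcccaaac'
Checking each position where char is 'a':
  pos 0: 'a' -> no (next='b')
  pos 8: 'a' -> no (next='a')
  pos 9: 'a' -> no (next='a')
  pos 10: 'a' -> MATCH (next='c')
Matching positions: [10]
Count: 1

1


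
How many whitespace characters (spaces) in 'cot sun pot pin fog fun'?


\s matches whitespace characters (spaces, tabs, etc.).
Text: 'cot sun pot pin fog fun'
This text has 6 words separated by spaces.
Number of spaces = number of words - 1 = 6 - 1 = 5

5


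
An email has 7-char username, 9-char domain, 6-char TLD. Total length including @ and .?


An email address has format: username@domain.tld
Username length: 7
'@' character: 1
Domain length: 9
'.' character: 1
TLD length: 6
Total = 7 + 1 + 9 + 1 + 6 = 24

24


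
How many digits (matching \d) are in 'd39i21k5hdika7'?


\d matches any digit 0-9.
Scanning 'd39i21k5hdika7':
  pos 1: '3' -> DIGIT
  pos 2: '9' -> DIGIT
  pos 4: '2' -> DIGIT
  pos 5: '1' -> DIGIT
  pos 7: '5' -> DIGIT
  pos 13: '7' -> DIGIT
Digits found: ['3', '9', '2', '1', '5', '7']
Total: 6

6


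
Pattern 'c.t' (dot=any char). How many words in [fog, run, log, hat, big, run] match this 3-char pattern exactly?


Pattern 'c.t' means: starts with 'c', any single char, ends with 't'.
Checking each word (must be exactly 3 chars):
  'fog' (len=3): no
  'run' (len=3): no
  'log' (len=3): no
  'hat' (len=3): no
  'big' (len=3): no
  'run' (len=3): no
Matching words: []
Total: 0

0


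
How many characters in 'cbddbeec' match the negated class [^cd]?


Negated class [^cd] matches any char NOT in {c, d}
Scanning 'cbddbeec':
  pos 0: 'c' -> no (excluded)
  pos 1: 'b' -> MATCH
  pos 2: 'd' -> no (excluded)
  pos 3: 'd' -> no (excluded)
  pos 4: 'b' -> MATCH
  pos 5: 'e' -> MATCH
  pos 6: 'e' -> MATCH
  pos 7: 'c' -> no (excluded)
Total matches: 4

4


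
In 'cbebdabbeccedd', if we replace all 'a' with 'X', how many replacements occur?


re.sub('a', 'X', text) replaces every occurrence of 'a' with 'X'.
Text: 'cbebdabbeccedd'
Scanning for 'a':
  pos 5: 'a' -> replacement #1
Total replacements: 1

1


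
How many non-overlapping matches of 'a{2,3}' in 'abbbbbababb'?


Pattern 'a{2,3}' matches between 2 and 3 consecutive a's (greedy).
String: 'abbbbbababb'
Finding runs of a's and applying greedy matching:
  Run at pos 0: 'a' (length 1)
  Run at pos 6: 'a' (length 1)
  Run at pos 8: 'a' (length 1)
Matches: []
Count: 0

0


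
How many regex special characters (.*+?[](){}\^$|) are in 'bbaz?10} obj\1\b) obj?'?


Regex special characters are: . * + ? [ ] ( ) { } \ ^ $ |
Scanning 'bbaz?10} obj\1\b) obj?':
  pos 4: '?' -> SPECIAL
  pos 7: '}' -> SPECIAL
  pos 12: '\' -> SPECIAL
  pos 14: '\' -> SPECIAL
  pos 16: ')' -> SPECIAL
  pos 21: '?' -> SPECIAL
Special chars found: ['?', '}', '\\', '\\', ')', '?']
Total: 6

6


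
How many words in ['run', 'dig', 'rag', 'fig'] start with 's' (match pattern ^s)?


Pattern ^s anchors to start of word. Check which words begin with 's':
  'run' -> no
  'dig' -> no
  'rag' -> no
  'fig' -> no
Matching words: []
Count: 0

0
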